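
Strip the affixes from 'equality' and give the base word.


Remove suffix '-ity' from 'equality' to get root 'equal'.

equal


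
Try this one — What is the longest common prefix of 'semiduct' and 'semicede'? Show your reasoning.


Compare from the start: 4 characters match: 'semi'. Mismatch at position 5: 'd' vs 'c'.

semi


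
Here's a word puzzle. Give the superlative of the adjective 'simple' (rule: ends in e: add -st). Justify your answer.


Apply superlative formation (ends in e: add -st): 'simple' -> 'simplest'.

simplest


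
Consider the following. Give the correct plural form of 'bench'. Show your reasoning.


Apply rule: Add -es (sibilant/fricative ending). 'bench' becomes 'benches'.

benches


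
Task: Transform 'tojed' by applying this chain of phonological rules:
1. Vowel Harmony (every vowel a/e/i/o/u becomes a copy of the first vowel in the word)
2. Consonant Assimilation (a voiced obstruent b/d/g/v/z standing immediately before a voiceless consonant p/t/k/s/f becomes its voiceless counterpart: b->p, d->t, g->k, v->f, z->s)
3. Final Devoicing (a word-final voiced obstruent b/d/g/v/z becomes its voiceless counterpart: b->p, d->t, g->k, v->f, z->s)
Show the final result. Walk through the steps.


Starting form: 'tojed'
Rule 1: Vowel Harmony: all vowels become 'o' (matching first vowel). 'tojed' -> 'tojod'
Rule 2: Consonant Assimilation: no voiced obstruent (b/d/g/v/z) stands immediately before a voiceless consonant (p/t/k/s/f). No change.
Rule 3: Final Devoicing: word-final voiced obstruent 'd' becomes voiceless 't'. 'tojod' -> 'tojot'
Final form: 'tojot'

tojot


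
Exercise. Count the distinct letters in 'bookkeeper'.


Unique letters in 'bookkeeper': {b, e, k, o, p, r} = 6 distinct letters.

6


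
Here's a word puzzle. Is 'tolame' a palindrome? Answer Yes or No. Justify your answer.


Forward: 'tolame'
Reversed: 'emalot'
They differ.

No


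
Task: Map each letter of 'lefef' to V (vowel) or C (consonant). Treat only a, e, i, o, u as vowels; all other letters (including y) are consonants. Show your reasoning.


Letter mapping: l = C, e = V, f = C, e = V, f = C.

CVCVC


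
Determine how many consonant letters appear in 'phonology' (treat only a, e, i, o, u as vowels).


Consonants in 'phonology': p, h, n, l, g, y = 6 consonants.

6


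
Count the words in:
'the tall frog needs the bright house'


Split into words: the | tall | frog | needs | the | bright | house = 7 words.

7


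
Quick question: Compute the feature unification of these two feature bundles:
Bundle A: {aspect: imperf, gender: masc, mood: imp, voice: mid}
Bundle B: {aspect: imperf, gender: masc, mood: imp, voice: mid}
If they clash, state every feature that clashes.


Compare features:
aspect: A=imperf vs B=imperf -> unified: imperf
gender: A=masc vs B=masc -> unified: masc
mood: A=imp vs B=imp -> unified: imp
voice: A=mid vs B=mid -> unified: mid
No clashes found.

Unified: {aspect: imperf, gender: masc, mood: imp, voice: mid}


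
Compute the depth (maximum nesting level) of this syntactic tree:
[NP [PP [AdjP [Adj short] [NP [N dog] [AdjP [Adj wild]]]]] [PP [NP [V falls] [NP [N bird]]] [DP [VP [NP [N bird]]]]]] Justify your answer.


Count bracket nesting levels:
'[' at pos 0: depth = 1
'[' at pos 4: depth = 2
'[' at pos 8: depth = 3
'[' at pos 14: depth = 4
'[' at pos 26: depth = 4
'[' at pos 30: depth = 5
'[' at pos 38: depth = 5
'[' at pos 44: depth = 6
'[' at pos 59: depth = 2
'[' at pos 63: depth = 3
'[' at pos 67: depth = 4
'[' at pos 77: depth = 4
'[' at pos 81: depth = 5
'[' at pos 92: depth = 3
'[' at pos 96: depth = 4
'[' at pos 100: depth = 5
'[' at pos 104: depth = 6
Maximum depth reached: 6

6


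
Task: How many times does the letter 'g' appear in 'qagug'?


Letter 'g' in 'qagug': found at position(s) 3, 5 = 2 occurrence(s).

2


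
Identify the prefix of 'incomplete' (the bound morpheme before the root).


The word 'incomplete' = 'in' (prefix) + 'complete' (root). The prefix is 'in'.

in


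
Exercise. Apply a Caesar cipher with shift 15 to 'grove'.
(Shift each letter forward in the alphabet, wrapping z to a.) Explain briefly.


Shift each letter by 15: g -> v, r -> g, o -> d, v -> k, e -> t. Result: 'vgdkt'.

vgdkt


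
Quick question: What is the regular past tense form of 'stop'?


Apply rule: Double final consonant and add -ed. 'stop' becomes 'stopped'.

stopped


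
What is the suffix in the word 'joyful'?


The word 'joyful' = 'joy' (root) + '-ful' (suffix). The suffix is '-ful'.

ful


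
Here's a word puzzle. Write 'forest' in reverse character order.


Reverse 'forest' character by character: 'tserof'.

tserof


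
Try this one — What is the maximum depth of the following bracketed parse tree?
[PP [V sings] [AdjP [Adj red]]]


Count bracket nesting levels:
'[' at pos 0: depth = 1
'[' at pos 4: depth = 2
'[' at pos 14: depth = 2
'[' at pos 20: depth = 3
Maximum depth reached: 3

3


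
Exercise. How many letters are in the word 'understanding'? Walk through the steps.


Spell out 'understanding' and number each letter: u(1), n(2), d(3), e(4), r(5), s(6), t(7), a(8), n(9), d(10), i(11), n(12), g(13). Total: 13 letters.

13


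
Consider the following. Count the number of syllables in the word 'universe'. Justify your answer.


Break 'universe' into syllables: u-ni-verse -> u | ni | verse = 3 syllables

3 syllables


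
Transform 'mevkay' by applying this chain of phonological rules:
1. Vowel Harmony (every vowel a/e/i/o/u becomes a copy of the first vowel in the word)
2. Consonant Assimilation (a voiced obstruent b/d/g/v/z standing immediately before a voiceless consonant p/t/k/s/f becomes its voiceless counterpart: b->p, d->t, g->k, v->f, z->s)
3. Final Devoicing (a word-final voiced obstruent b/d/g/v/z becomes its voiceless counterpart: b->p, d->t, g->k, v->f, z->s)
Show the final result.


Starting form: 'mevkay'
Rule 1: Vowel Harmony: all vowels become 'e' (matching first vowel). 'mevkay' -> 'mevkey'
Rule 2: Consonant Assimilation: voiced obstruent before voiceless consonant becomes voiceless ('vk' -> 'fk'). 'mevkey' -> 'mefkey'
Rule 3: Final Devoicing: final consonant 'y' is not one of the voiced obstruents b/d/g/v/z. No change.
Final form: 'mefkey'

mefkey


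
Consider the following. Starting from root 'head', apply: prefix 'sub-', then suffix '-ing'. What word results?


Step 1: Add prefix 'sub-' to 'head' = 'subhead'
Step 2: Add suffix '-ing' to 'subhead' = 'subheading'

subheading


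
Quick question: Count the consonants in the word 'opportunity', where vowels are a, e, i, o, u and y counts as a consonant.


Consonants in 'opportunity': p, p, r, t, n, t, y = 7 consonants.

7


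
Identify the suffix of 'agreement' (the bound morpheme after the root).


The word 'agreement' = 'agree' (root) + '-ment' (suffix). The suffix is '-ment'.

ment


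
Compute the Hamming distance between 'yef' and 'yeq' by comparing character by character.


Alignment:
Position 1: 'y' vs 'y' = match
Position 2: 'e' vs 'e' = match
Position 3: 'f' vs 'q' = DIFFER
Total differences: 1

1


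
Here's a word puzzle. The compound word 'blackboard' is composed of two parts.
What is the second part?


Split 'blackboard' into 'black' + 'board'. The second part is 'board'.

board


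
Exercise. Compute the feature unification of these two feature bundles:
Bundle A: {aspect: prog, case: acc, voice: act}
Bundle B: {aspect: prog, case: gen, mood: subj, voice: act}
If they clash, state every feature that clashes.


Compare features:
aspect: A=prog vs B=prog -> unified: prog
case: A=acc vs B=gen -> CLASH
mood: A=_ vs B=subj -> unified: subj
voice: A=act vs B=act -> unified: act
Clash detected on feature 'case' (acc vs gen); unification fails.

CLASH on 'case' (acc vs gen)


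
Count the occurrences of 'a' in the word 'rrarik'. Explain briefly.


Letter 'a' in 'rrarik': found at position(s) 3 = 1 occurrence(s).

1


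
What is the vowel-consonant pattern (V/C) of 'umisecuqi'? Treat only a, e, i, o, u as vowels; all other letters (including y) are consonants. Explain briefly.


Letter mapping: u = V, m = C, i = V, s = C, e = V, c = C, u = V, q = C, i = V.

VCVCVCVCV


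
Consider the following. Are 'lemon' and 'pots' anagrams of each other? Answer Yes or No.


Sorted letters of 'lemon': 'elmno'
Sorted letters of 'pots': 'opst'
They do not match.

No


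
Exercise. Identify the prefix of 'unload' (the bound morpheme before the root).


The word 'unload' = 'un' (prefix) + 'load' (root). The prefix is 'un'.

un


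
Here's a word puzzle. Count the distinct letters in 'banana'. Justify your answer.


Unique letters in 'banana': {a, b, n} = 3 distinct letters.

3


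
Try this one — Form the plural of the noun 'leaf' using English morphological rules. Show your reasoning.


Apply rule: Change -f to -ves. 'leaf' becomes 'leaves'.

leaves


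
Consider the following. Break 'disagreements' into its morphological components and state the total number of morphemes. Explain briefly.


Step 1: Identify prefix: 'dis' (meaning: not/apart)
Step 2: Identify root: 'agree'
Step 3: Identify suffix(es): 'ment, s'
Decomposition: dis- (prefix: not/apart) + agree (root) + -ment (suffix: action/result) + -s (plural)
Total morphemes: 4

4 morphemes (dis- (prefix: not/apart) + agree (root) + -ment (suffix: action/result) + -s (plural))


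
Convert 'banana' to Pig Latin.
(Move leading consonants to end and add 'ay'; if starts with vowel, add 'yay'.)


'banana': move consonant cluster 'b' to end and add 'ay': 'ananabay'.

ananabay


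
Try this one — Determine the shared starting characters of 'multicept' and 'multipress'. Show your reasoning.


Compare from the start: 5 characters match: 'multi'. Mismatch at position 6: 'c' vs 'p'.

multi


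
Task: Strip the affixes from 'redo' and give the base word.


Remove prefix 're' from 'redo' to get root 'do'.

do


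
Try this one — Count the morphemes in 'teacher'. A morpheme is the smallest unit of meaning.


Decomposition: teach (root) + -er (suffix) = 2 morpheme(s)

2 morphemes


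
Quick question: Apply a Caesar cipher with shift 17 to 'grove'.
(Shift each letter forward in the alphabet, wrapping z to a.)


Shift each letter by 17: g -> x, r -> i, o -> f, v -> m, e -> v. Result: 'xifmv'.

xifmv


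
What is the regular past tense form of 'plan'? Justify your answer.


Apply rule: Double final consonant and add -ed. 'plan' becomes 'planned'.

planned


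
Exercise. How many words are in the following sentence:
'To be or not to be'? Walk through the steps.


Split into words: To | be | or | not | to | be = 6 words.

6


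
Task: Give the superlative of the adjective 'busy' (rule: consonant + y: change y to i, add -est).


Apply superlative formation (consonant + y: change y to i, add -est): 'busy' -> 'busiest'.

busiest


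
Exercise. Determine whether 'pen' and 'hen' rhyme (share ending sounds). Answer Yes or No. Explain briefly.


Rime (stressed vowel + following sounds) of 'pen': -en = /ɛn/
Rime of 'hen': -en = /ɛn/
/ɛn/ and /ɛn/ are the same ending sound, so the words rhyme.

Yes


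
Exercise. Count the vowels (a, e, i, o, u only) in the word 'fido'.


Vowels in 'fido': i, o = 2 vowels.

2


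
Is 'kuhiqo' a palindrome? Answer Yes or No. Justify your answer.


Forward: 'kuhiqo'
Reversed: 'oqihuk'
They differ.

No


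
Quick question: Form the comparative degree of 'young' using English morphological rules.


Apply comparative formation (add -er): 'young' -> 'younger'.

younger


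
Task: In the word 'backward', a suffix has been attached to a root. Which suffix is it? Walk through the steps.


The word 'backward' = 'back' (root) + '-ward' (suffix). The suffix is '-ward'.

ward


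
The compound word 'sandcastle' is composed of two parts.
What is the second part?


Split 'sandcastle' into 'sand' + 'castle'. The second part is 'castle'.

castle


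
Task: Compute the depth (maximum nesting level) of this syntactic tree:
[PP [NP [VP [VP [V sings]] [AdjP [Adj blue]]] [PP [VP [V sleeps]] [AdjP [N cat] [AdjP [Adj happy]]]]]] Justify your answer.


Count bracket nesting levels:
'[' at pos 0: depth = 1
'[' at pos 4: depth = 2
'[' at pos 8: depth = 3
'[' at pos 12: depth = 4
'[' at pos 16: depth = 5
'[' at pos 27: depth = 4
'[' at pos 33: depth = 5
'[' at pos 46: depth = 3
'[' at pos 50: depth = 4
'[' at pos 54: depth = 5
'[' at pos 66: depth = 4
'[' at pos 72: depth = 5
'[' at pos 80: depth = 5
'[' at pos 86: depth = 6
Maximum depth reached: 6

6


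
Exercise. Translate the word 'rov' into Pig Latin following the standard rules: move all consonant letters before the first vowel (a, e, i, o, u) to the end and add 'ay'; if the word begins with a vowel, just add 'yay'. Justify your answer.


'rov': move consonant cluster 'r' to end and add 'ay': 'ovray'.

ovray


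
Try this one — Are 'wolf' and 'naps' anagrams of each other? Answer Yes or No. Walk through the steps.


Sorted letters of 'wolf': 'flow'
Sorted letters of 'naps': 'anps'
They do not match.

No


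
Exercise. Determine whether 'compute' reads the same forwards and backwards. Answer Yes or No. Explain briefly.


Forward: 'compute'
Reversed: 'etupmoc'
They differ.

No


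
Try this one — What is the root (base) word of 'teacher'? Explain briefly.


Remove suffix '-er' from 'teacher' to get root 'teach'.

teach


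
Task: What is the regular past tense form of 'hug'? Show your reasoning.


Apply rule: Double final consonant and add -ed. 'hug' becomes 'hugged'.

hugged


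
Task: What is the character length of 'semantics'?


Spell out 'semantics' and number each letter: s(1), e(2), m(3), a(4), n(5), t(6), i(7), c(8), s(9). Total: 9 letters.

9


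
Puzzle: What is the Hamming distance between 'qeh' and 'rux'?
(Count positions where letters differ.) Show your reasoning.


Alignment:
Position 1: 'q' vs 'r' = DIFFER
Position 2: 'e' vs 'u' = DIFFER
Position 3: 'h' vs 'x' = DIFFER
Total differences: 3

3


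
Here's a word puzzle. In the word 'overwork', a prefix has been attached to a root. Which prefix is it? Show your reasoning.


The word 'overwork' = 'over' (prefix) + 'work' (root). The prefix is 'over'.

over


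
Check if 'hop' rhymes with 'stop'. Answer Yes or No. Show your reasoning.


Rime (stressed vowel + following sounds) of 'hop': -op = /ɒp/
Rime of 'stop': -op = /ɒp/
/ɒp/ and /ɒp/ are the same ending sound, so the words rhyme.

Yes


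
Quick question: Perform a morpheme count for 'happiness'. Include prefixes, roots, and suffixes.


Decomposition: happy (root) + -ness (suffix) = 2 morpheme(s)

2 morphemes


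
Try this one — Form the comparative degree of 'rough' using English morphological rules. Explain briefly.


Apply comparative formation (add -er): 'rough' -> 'rougher'.

rougher


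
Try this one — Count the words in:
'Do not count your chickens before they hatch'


Split into words: Do | not | count | your | chickens | before | they | hatch = 8 words.

8


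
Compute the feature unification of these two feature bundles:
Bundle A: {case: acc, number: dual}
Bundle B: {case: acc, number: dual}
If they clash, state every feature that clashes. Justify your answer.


Compare features:
case: A=acc vs B=acc -> unified: acc
number: A=dual vs B=dual -> unified: dual
No clashes found.

Unified: {case: acc, number: dual}


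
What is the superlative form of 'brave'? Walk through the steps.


Apply superlative formation (ends in e: add -st): 'brave' -> 'bravest'.

bravest


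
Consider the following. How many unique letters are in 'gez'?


Unique letters in 'gez': {e, g, z} = 3 distinct letters.

3


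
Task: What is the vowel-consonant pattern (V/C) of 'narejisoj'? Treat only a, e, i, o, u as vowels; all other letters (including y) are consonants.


Letter mapping: n = C, a = V, r = C, e = V, j = C, i = V, s = C, o = V, j = C.

CVCVCVCVC


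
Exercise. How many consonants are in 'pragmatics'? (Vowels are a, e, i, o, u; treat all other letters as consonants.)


Consonants in 'pragmatics': p, r, g, m, t, c, s = 7 consonants.

7


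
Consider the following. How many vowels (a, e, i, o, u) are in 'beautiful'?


Vowels in 'beautiful': e, a, u, i, u = 5 vowels.

5


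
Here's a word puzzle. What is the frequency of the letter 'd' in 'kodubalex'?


Letter 'd' in 'kodubalex': found at position(s) 3 = 1 occurrence(s).

1


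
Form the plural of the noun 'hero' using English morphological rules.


Apply rule: Add -es (consonant + o). 'hero' becomes 'heroes'.

heroes


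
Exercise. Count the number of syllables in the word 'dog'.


Break 'dog' into syllables: dog -> dog = 1 syllable

1 syllable


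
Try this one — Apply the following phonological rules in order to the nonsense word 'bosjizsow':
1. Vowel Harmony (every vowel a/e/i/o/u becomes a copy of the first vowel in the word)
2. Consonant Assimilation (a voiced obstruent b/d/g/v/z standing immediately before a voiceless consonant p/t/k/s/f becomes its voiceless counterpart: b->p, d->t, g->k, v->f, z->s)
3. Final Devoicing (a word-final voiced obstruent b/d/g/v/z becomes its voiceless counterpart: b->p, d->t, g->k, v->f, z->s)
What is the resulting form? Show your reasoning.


Starting form: 'bosjizsow'
Rule 1: Vowel Harmony: all vowels become 'o' (matching first vowel). 'bosjizsow' -> 'bosjozsow'
Rule 2: Consonant Assimilation: voiced obstruent before voiceless consonant becomes voiceless ('zs' -> 'ss'). 'bosjozsow' -> 'bosjossow'
Rule 3: Final Devoicing: final consonant 'w' is not one of the voiced obstruents b/d/g/v/z. No change.
Final form: 'bosjossow'

bosjossow


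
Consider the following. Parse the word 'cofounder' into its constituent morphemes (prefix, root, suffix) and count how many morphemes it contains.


Step 1: Identify prefix: 'co' (meaning: together)
Step 2: Identify root: 'found'
Step 3: Identify suffix(es): 'er'
Decomposition: co- (prefix: together) + found (root) + -er (suffix: one who)
Total morphemes: 3

3 morphemes (co- (prefix: together) + found (root) + -er (suffix: one who))


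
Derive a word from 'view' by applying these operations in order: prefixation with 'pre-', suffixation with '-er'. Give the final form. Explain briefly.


Step 1: Add prefix 'pre-' to 'view' = 'preview'
Step 2: Add suffix '-er' to 'preview' = 'previewer'

previewer


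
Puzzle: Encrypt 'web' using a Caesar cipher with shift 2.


Shift each letter by 2: w -> y, e -> g, b -> d. Result: 'ygd'.

ygd


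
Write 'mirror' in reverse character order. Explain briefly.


Reverse 'mirror' character by character: 'rorrim'.

rorrim


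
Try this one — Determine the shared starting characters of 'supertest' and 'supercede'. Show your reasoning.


Compare from the start: 5 characters match: 'super'. Mismatch at position 6: 't' vs 'c'.

super


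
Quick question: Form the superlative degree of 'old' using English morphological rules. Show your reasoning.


Apply superlative formation (add -est): 'old' -> 'oldest'.

oldest


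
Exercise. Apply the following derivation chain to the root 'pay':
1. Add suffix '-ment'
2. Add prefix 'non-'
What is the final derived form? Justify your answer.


Step 1: Add suffix '-ment' to 'pay' = 'payment'
Step 2: Add prefix 'non-' to 'payment' = 'nonpayment'

nonpayment


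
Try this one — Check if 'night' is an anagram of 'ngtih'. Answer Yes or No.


Sorted letters of 'night': 'ghint'
Sorted letters of 'ngtih': 'ghint'
They match.

Yes


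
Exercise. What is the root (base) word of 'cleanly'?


Remove suffix '-ly' from 'cleanly' to get root 'clean'.

clean


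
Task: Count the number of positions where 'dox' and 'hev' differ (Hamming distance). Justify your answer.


Alignment:
Position 1: 'd' vs 'h' = DIFFER
Position 2: 'o' vs 'e' = DIFFER
Position 3: 'x' vs 'v' = DIFFER
Total differences: 3

3


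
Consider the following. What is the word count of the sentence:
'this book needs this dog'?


Split into words: this | book | needs | this | dog = 5 words.

5


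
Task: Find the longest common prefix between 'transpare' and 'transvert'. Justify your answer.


Compare from the start: 5 characters match: 'trans'. Mismatch at position 6: 'p' vs 'v'.

trans


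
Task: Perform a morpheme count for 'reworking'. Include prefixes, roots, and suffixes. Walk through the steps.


Decomposition: re- (prefix) + work (root) + -ing (suffix) = 3 morpheme(s)

3 morphemes


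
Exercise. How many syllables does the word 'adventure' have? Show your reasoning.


Break 'adventure' into syllables: ad-ven-ture -> ad | ven | ture = 3 syllables

3 syllables


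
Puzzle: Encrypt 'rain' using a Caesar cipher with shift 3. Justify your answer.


Shift each letter by 3: r -> u, a -> d, i -> l, n -> q. Result: 'udlq'.

udlq


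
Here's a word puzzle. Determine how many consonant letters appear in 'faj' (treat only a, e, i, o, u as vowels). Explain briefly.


Consonants in 'faj': f, j = 2 consonants.

2


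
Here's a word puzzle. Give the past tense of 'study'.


Apply rule: Change -y to -ied. 'study' becomes 'studied'.

studied


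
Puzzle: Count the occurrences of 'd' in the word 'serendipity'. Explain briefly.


Letter 'd' in 'serendipity': found at position(s) 6 = 1 occurrence(s).

1


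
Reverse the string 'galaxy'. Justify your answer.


Reverse 'galaxy' character by character: 'yxalag'.

yxalag


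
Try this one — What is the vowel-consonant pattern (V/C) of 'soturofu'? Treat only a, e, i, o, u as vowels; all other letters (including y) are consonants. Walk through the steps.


Letter mapping: s = C, o = V, t = C, u = V, r = C, o = V, f = C, u = V.

CVCVCVCV


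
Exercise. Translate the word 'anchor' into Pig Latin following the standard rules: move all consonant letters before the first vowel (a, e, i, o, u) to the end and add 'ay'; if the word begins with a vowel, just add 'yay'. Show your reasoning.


'anchor' starts with a vowel, so add 'yay': 'anchoryay'.

anchoryay


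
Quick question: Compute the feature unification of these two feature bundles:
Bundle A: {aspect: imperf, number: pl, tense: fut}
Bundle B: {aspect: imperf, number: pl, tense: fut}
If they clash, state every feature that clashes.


Compare features:
aspect: A=imperf vs B=imperf -> unified: imperf
number: A=pl vs B=pl -> unified: pl
tense: A=fut vs B=fut -> unified: fut
No clashes found.

Unified: {aspect: imperf, number: pl, tense: fut}


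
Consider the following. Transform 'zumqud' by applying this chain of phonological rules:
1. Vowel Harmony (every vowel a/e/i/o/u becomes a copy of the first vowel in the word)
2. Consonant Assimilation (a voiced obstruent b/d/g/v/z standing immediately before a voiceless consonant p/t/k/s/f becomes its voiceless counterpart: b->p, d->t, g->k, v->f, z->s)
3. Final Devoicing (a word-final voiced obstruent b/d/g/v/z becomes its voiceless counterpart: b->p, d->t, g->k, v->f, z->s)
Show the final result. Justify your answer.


Starting form: 'zumqud'
Rule 1: Vowel Harmony: all vowels already match. No change.
Rule 2: Consonant Assimilation: no voiced obstruent (b/d/g/v/z) stands immediately before a voiceless consonant (p/t/k/s/f). No change.
Rule 3: Final Devoicing: word-final voiced obstruent 'd' becomes voiceless 't'. 'zumqud' -> 'zumqut'
Final form: 'zumqut'

zumqut


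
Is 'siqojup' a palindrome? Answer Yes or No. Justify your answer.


Forward: 'siqojup'
Reversed: 'pujoqis'
They differ.

No


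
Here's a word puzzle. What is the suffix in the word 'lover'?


The word 'lover' = 'love' (root) + '-er' (suffix). The suffix is '-er'.

er


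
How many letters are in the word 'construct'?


Spell out 'construct' and number each letter: c(1), o(2), n(3), s(4), t(5), r(6), u(7), c(8), t(9). Total: 9 letters.

9


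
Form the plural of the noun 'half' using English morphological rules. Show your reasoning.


Apply rule: Change -f to -ves. 'half' becomes 'halves'.

halves


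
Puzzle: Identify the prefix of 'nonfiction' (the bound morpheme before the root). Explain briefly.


The word 'nonfiction' = 'non' (prefix) + 'fiction' (root). The prefix is 'non'.

non


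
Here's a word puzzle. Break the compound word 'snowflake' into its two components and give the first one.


Split 'snowflake' into 'snow' + 'flake'. The first part is 'snow'.

snow


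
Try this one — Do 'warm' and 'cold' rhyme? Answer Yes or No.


Rime (stressed vowel + following sounds) of 'warm': -arm = /ɔːrm/
Rime of 'cold': -old = /oʊld/
/ɔːrm/ and /oʊld/ are different ending sounds, so the words do not rhyme.

No


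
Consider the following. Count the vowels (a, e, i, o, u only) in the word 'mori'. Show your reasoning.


Vowels in 'mori': o, i = 2 vowels.

2


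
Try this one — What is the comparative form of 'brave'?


Apply comparative formation (ends in e: add -r): 'brave' -> 'braver'.

braver


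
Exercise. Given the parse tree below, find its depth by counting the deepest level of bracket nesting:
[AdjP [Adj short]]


Count bracket nesting levels:
'[' at pos 0: depth = 1
'[' at pos 6: depth = 2
Maximum depth reached: 2

2


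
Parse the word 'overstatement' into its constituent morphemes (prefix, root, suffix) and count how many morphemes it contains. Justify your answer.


Step 1: Identify prefix: 'over' (meaning: excessively)
Step 2: Identify root: 'state'
Step 3: Identify suffix(es): 'ment'
Decomposition: over- (prefix: excessively) + state (root) + -ment (suffix: action/result)
Total morphemes: 3

3 morphemes (over- (prefix: excessively) + state (root) + -ment (suffix: action/result))


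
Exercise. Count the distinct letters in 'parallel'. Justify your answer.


Unique letters in 'parallel': {a, e, l, p, r} = 5 distinct letters.

5


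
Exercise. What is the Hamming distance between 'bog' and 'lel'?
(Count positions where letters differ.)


Alignment:
Position 1: 'b' vs 'l' = DIFFER
Position 2: 'o' vs 'e' = DIFFER
Position 3: 'g' vs 'l' = DIFFER
Total differences: 3

3


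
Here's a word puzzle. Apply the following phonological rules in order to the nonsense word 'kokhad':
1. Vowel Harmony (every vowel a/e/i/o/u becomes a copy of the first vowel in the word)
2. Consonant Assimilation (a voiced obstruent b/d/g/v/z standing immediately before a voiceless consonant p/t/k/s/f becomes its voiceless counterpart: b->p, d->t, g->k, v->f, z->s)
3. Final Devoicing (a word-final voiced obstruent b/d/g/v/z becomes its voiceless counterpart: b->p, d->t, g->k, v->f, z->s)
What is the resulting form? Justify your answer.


Starting form: 'kokhad'
Rule 1: Vowel Harmony: all vowels become 'o' (matching first vowel). 'kokhad' -> 'kokhod'
Rule 2: Consonant Assimilation: no voiced obstruent (b/d/g/v/z) stands immediately before a voiceless consonant (p/t/k/s/f). No change.
Rule 3: Final Devoicing: word-final voiced obstruent 'd' becomes voiceless 't'. 'kokhod' -> 'kokhot'
Final form: 'kokhot'

kokhot


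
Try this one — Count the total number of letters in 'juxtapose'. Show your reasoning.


Spell out 'juxtapose' and number each letter: j(1), u(2), x(3), t(4), a(5), p(6), o(7), s(8), e(9). Total: 9 letters.

9


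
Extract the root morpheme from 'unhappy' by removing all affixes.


Remove prefix 'un' from 'unhappy' to get root 'happy'.

happy


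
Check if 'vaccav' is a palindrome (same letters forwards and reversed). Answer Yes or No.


Forward: 'vaccav'
Reversed: 'vaccav'
They are identical.

Yes


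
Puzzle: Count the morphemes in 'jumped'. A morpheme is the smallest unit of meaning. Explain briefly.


Decomposition: jump (root) + -ed (suffix) = 2 morpheme(s)

2 morphemes


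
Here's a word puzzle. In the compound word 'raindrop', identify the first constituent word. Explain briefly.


Split 'raindrop' into 'rain' + 'drop'. The first part is 'rain'.

rain


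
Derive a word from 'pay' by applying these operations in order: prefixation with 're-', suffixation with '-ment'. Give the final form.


Step 1: Add prefix 're-' to 'pay' = 'repay'
Step 2: Add suffix '-ment' to 'repay' = 'repayment'

repayment


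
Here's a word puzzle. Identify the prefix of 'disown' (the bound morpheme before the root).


The word 'disown' = 'dis' (prefix) + 'own' (root). The prefix is 'dis'.

dis


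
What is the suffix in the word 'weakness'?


The word 'weakness' = 'weak' (root) + '-ness' (suffix). The suffix is '-ness'.

ness


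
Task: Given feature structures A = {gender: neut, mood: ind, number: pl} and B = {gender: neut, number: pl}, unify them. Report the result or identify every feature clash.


Compare features:
gender: A=neut vs B=neut -> unified: neut
mood: A=ind vs B=_ -> unified: ind
number: A=pl vs B=pl -> unified: pl
No clashes found.

Unified: {gender: neut, mood: ind, number: pl}


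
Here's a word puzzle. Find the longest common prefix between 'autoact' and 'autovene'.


Compare from the start: 4 characters match: 'auto'. Mismatch at position 5: 'a' vs 'v'.

auto


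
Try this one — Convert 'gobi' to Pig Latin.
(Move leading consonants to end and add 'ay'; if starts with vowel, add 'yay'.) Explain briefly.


'gobi': move consonant cluster 'g' to end and add 'ay': 'obigay'.

obigay


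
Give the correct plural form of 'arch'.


Apply rule: Add -es (sibilant/fricative ending). 'arch' becomes 'arches'.

arches


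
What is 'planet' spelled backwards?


Reverse 'planet' character by character: 'tenalp'.

tenalp


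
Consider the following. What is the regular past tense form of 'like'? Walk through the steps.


Apply rule: Add -d (word ends in -e). 'like' becomes 'liked'.

liked


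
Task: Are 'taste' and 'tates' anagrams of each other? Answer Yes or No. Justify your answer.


Sorted letters of 'taste': 'aestt'
Sorted letters of 'tates': 'aestt'
They match.

Yes


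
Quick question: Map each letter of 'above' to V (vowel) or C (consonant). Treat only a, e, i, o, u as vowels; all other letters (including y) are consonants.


Letter mapping: a = V, b = C, o = V, v = C, e = V.

VCVCV


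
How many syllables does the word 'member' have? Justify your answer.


Break 'member' into syllables: mem-ber -> mem | ber = 2 syllables

2 syllables


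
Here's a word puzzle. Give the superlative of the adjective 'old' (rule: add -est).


Apply superlative formation (add -est): 'old' -> 'oldest'.

oldest


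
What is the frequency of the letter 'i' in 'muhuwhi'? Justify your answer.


Letter 'i' in 'muhuwhi': found at position(s) 7 = 1 occurrence(s).

1


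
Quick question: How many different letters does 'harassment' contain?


Unique letters in 'harassment': {a, e, h, m, n, r, s, t} = 8 distinct letters.

8


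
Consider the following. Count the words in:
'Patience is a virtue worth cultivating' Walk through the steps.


Split into words: Patience | is | a | virtue | worth | cultivating = 6 words.

6


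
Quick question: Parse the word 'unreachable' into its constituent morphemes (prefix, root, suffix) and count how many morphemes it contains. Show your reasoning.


Step 1: Identify prefix: 'un' (meaning: not/reverse)
Step 2: Identify root: 'reach'
Step 3: Identify suffix(es): 'able'
Decomposition: un- (prefix: not/reverse) + reach (root) + -able (suffix: capable of)
Total morphemes: 3

3 morphemes (un- (prefix: not/reverse) + reach (root) + -able (suffix: capable of))


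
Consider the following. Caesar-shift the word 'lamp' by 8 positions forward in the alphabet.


Shift each letter by 8: l -> t, a -> i, m -> u, p -> x. Result: 'tiux'.

tiux


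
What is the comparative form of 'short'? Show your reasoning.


Apply comparative formation (add -er): 'short' -> 'shorter'.

shorter


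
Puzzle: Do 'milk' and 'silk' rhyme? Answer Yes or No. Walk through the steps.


Rime (stressed vowel + following sounds) of 'milk': -ilk = /ɪlk/
Rime of 'silk': -ilk = /ɪlk/
/ɪlk/ and /ɪlk/ are the same ending sound, so the words rhyme.

Yes


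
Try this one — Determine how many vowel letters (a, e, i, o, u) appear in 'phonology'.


Vowels in 'phonology': o, o, o = 3 vowels.

3


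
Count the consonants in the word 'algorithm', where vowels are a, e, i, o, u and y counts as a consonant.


Consonants in 'algorithm': l, g, r, t, h, m = 6 consonants.

6


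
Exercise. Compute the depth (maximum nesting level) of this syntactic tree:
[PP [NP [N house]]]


Count bracket nesting levels:
'[' at pos 0: depth = 1
'[' at pos 4: depth = 2
'[' at pos 8: depth = 3
Maximum depth reached: 3

3


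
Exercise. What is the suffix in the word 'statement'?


The word 'statement' = 'state' (root) + '-ment' (suffix). The suffix is '-ment'.

ment


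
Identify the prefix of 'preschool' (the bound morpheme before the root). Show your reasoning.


The word 'preschool' = 'pre' (prefix) + 'school' (root). The prefix is 'pre'.

pre


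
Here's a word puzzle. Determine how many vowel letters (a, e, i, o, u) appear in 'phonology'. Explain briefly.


Vowels in 'phonology': o, o, o = 3 vowels.

3


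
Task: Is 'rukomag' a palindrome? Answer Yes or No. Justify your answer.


Forward: 'rukomag'
Reversed: 'gamokur'
They differ.

No


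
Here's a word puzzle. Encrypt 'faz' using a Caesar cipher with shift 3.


Shift each letter by 3: f -> i, a -> d, z -> c. Result: 'idc'.

idc


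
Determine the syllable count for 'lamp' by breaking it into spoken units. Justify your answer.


Break 'lamp' into syllables: lamp -> lamp = 1 syllable

1 syllable


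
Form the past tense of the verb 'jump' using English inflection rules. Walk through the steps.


Apply rule: Add -ed. 'jump' becomes 'jumped'.

jumped


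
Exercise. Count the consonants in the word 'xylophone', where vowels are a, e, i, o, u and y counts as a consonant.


Consonants in 'xylophone': x, y, l, p, h, n = 6 consonants.

6


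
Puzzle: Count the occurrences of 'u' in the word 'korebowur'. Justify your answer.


Letter 'u' in 'korebowur': found at position(s) 8 = 1 occurrence(s).

1


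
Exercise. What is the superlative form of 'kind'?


Apply superlative formation (add -est): 'kind' -> 'kindest'.

kindest


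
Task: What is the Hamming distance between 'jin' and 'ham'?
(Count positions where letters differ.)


Alignment:
Position 1: 'j' vs 'h' = DIFFER
Position 2: 'i' vs 'a' = DIFFER
Position 3: 'n' vs 'm' = DIFFER
Total differences: 3

3


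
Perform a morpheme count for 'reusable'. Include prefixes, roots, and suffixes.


Decomposition: re- (prefix) + use (root) + -able (suffix) = 3 morpheme(s)

3 morphemes


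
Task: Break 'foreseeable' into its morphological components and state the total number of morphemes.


Step 1: Identify prefix: 'fore' (meaning: before/front)
Step 2: Identify root: 'see'
Step 3: Identify suffix(es): 'able'
Decomposition: fore- (prefix: before/front) + see (root) + -able (suffix: capable of)
Total morphemes: 3

3 morphemes (fore- (prefix: before/front) + see (root) + -able (suffix: capable of))


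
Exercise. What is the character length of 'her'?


Spell out 'her' and number each letter: h(1), e(2), r(3). Total: 3 letters.

3


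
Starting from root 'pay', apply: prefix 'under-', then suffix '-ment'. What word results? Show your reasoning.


Step 1: Add prefix 'under-' to 'pay' = 'underpay'
Step 2: Add suffix '-ment' to 'underpay' = 'underpayment'

underpayment


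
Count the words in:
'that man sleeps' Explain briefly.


Split into words: that | man | sleeps = 3 words.

3


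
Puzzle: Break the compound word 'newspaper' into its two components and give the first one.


Split 'newspaper' into 'news' + 'paper'. The first part is 'news'.

news


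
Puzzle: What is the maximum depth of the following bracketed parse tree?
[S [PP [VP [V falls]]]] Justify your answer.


Count bracket nesting levels:
'[' at pos 0: depth = 1
'[' at pos 3: depth = 2
'[' at pos 7: depth = 3
'[' at pos 11: depth = 4
Maximum depth reached: 4

4


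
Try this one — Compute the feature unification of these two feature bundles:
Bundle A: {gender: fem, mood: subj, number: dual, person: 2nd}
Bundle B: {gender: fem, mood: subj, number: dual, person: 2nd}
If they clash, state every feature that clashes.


Compare features:
gender: A=fem vs B=fem -> unified: fem
mood: A=subj vs B=subj -> unified: subj
number: A=dual vs B=dual -> unified: dual
person: A=2nd vs B=2nd -> unified: 2nd
No clashes found.

Unified: {gender: fem, mood: subj, number: dual, person: 2nd}


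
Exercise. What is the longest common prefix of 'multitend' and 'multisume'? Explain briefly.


Compare from the start: 5 characters match: 'multi'. Mismatch at position 6: 't' vs 's'.

multi


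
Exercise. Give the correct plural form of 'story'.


Apply rule: Change -y to -ies (consonant + y). 'story' becomes 'stories'.

stories


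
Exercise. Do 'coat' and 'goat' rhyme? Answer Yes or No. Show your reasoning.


Rime (stressed vowel + following sounds) of 'coat': -oat = /oʊt/
Rime of 'goat': -oat = /oʊt/
/oʊt/ and /oʊt/ are the same ending sound, so the words rhyme.

Yes


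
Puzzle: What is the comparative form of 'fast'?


Apply comparative formation (add -er): 'fast' -> 'faster'.

faster


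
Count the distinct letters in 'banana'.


Unique letters in 'banana': {a, b, n} = 3 distinct letters.

3


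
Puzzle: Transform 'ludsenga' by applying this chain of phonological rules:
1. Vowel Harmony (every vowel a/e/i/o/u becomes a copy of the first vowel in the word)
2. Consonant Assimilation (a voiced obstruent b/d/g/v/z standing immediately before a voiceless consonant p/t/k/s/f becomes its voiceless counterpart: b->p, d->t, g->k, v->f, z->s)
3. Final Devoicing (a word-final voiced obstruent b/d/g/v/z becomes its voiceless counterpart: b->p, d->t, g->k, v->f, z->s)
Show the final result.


Starting form: 'ludsenga'
Rule 1: Vowel Harmony: all vowels become 'u' (matching first vowel). 'ludsenga' -> 'ludsungu'
Rule 2: Consonant Assimilation: voiced obstruent before voiceless consonant becomes voiceless ('ds' -> 'ts'). 'ludsungu' -> 'lutsungu'
Rule 3: Final Devoicing: the word ends in the vowel 'u', not a consonant. No change.
Final form: 'lutsungu'

lutsungu


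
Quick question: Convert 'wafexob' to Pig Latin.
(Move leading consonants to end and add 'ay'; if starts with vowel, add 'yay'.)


'wafexob': move consonant cluster 'w' to end and add 'ay': 'afexobway'.

afexobway


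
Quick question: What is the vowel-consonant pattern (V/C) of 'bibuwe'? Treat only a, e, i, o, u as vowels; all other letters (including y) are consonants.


Letter mapping: b = C, i = V, b = C, u = V, w = C, e = V.

CVCVCV


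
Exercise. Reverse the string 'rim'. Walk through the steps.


Reverse 'rim' character by character: 'mir'.

mir


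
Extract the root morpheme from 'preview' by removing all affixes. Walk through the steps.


Remove prefix 'pre' from 'preview' to get root 'view'.

view


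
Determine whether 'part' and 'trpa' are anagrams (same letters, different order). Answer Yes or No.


Sorted letters of 'part': 'aprt'
Sorted letters of 'trpa': 'aprt'
They match.

Yes


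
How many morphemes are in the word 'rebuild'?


Decomposition: re- (prefix) + build (root) = 2 morpheme(s)

2 morphemes


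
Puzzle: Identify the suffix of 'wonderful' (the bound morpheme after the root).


The word 'wonderful' = 'wonder' (root) + '-ful' (suffix). The suffix is '-ful'.

ful
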